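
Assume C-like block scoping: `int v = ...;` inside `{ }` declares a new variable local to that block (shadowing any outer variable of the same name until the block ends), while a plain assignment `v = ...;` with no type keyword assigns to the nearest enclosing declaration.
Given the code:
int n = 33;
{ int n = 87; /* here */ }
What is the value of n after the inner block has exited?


Analyzing scoping rules:
Outer scope: declares n = 33
Inner block: 'int n = 87;' declares a NEW n that shadows the outer one
When the block exits the inner n goes out of scope; the outer n was never modified -> 33
Result: 33

33


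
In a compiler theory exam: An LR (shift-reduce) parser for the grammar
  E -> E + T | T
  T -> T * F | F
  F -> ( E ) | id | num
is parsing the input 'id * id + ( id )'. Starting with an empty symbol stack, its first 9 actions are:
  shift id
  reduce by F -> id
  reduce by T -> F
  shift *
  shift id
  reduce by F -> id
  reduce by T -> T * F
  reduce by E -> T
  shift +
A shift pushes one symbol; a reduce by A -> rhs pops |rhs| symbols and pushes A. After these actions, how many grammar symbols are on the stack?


Tracking the symbol stack through each action:
  Action 1: shift 'id' : push -> stack = [id] (size 1)
  Action 2: reduce by F -> id : pop 1, push F -> stack = [F] (size 1)
  Action 3: reduce by T -> F : pop 1, push T -> stack = [T] (size 1)
  Action 4: shift '*' : push -> stack = [T, *] (size 2)
  Action 5: shift 'id' : push -> stack = [T, *, id] (size 3)
  Action 6: reduce by F -> id : pop 1, push F -> stack = [T, *, F] (size 3)
  Action 7: reduce by T -> T * F : pop 3, push T -> stack = [T] (size 1)
  Action 8: reduce by E -> T : pop 1, push E -> stack = [E] (size 1)
  Action 9: shift '+' : push -> stack = [E, +] (size 2)
Final stack size: 2

2


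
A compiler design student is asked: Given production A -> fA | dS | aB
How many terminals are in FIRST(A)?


Production: A -> fA | dS | aB
Examining each alternative for leading terminals:
  A -> fA : first terminal = 'f'
  A -> dS : first terminal = 'd'
  A -> aB : first terminal = 'a'
FIRST(A) = {a, d, f}
Count: 3

3


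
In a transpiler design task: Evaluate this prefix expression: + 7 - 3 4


Parsing prefix expression: + 7 - 3 4
Step 1: Innermost operation '- 3 4'
  3 - 4 = -1
Step 2: Outer operation '+ 7 [-1]'
  7 + -1 = 6

6


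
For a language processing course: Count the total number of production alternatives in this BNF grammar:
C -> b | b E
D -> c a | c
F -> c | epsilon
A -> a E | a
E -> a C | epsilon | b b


Counting alternatives per rule:
  C: 2 alternative(s)
  D: 2 alternative(s)
  F: 2 alternative(s)
  A: 2 alternative(s)
  E: 3 alternative(s)
Sum: 2 + 2 + 2 + 2 + 3 = 11

11


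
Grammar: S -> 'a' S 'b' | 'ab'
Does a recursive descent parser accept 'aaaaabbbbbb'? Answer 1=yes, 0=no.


Grammar accepts strings of the form a^n b^n (n >= 1)
Word: 'aaaaabbbbbb'
Counting: 5 a's and 6 b's
Check: 5 == 6? No
Mismatch: a-count != b-count
Rejected

0


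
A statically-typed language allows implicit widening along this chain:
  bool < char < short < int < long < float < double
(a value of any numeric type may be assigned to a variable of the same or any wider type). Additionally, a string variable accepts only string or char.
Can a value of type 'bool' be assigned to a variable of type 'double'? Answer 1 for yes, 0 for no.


Target variable type: double
Source value type: bool
Numeric ranks: bool=0, double=6
Widening allowed iff rank(source) <= rank(target): 0 <= 6? Yes
Result: 1

1


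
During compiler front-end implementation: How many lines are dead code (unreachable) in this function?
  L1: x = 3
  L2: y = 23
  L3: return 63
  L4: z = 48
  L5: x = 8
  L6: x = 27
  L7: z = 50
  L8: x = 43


Analyzing control flow:
  L1: reachable (before return)
  L2: reachable (before return)
  L3: reachable (return statement)
  L4: DEAD (after return at L3)
  L5: DEAD (after return at L3)
  L6: DEAD (after return at L3)
  L7: DEAD (after return at L3)
  L8: DEAD (after return at L3)
Return at L3, total lines = 8
Dead lines: L4 through L8
Count: 5

5


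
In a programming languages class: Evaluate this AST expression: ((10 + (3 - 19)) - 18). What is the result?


Expression: ((10 + (3 - 19)) - 18)
Evaluating step by step:
  3 - 19 = -16
  10 + -16 = -6
  -6 - 18 = -24
Result: -24

-24


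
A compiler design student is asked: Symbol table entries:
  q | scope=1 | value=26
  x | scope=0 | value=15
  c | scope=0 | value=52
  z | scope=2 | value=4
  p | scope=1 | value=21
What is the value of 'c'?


Searching symbol table for 'c':
  q | scope=1 | value=26
  x | scope=0 | value=15
  c | scope=0 | value=52 <- MATCH
  z | scope=2 | value=4
  p | scope=1 | value=21
Found 'c' at scope 0 with value 52

52


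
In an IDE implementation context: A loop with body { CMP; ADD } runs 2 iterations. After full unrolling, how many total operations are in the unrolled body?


Loop body operations: CMP, ADD (2 ops per iteration)
Unrolling 2 iterations:
  Iteration 1: CMP, ADD (2 ops)
  Iteration 2: CMP, ADD (2 ops)
Total: 2 iterations * 2 ops/iter = 4 operations

4


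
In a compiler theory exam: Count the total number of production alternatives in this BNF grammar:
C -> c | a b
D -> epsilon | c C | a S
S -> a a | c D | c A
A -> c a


Counting alternatives per rule:
  C: 2 alternative(s)
  D: 3 alternative(s)
  S: 3 alternative(s)
  A: 1 alternative(s)
Sum: 2 + 3 + 3 + 1 = 9

9


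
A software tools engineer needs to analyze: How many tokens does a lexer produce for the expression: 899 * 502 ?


Scanning '899 * 502'
Token 1: '899' -> integer_literal
Token 2: '*' -> operator
Token 3: '502' -> integer_literal
Total tokens: 3

3


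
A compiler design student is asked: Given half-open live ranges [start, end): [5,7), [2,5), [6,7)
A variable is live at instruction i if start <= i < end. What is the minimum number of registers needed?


Live ranges:
  Var0: [5, 7)
  Var1: [2, 5)
  Var2: [6, 7)
Sweep-line events (position, delta, active):
  pos=2 start -> active=1
  pos=5 end -> active=0
  pos=5 start -> active=1
  pos=6 start -> active=2
  pos=7 end -> active=1
  pos=7 end -> active=0
Maximum simultaneous active: 2
Minimum registers needed: 2

2


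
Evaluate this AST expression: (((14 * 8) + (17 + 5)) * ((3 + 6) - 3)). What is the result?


Expression: (((14 * 8) + (17 + 5)) * ((3 + 6) - 3))
Evaluating step by step:
  14 * 8 = 112
  17 + 5 = 22
  112 + 22 = 134
  3 + 6 = 9
  9 - 3 = 6
  134 * 6 = 804
Result: 804

804


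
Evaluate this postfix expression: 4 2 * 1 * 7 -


Processing tokens left to right:
Push 4, Push 2
Pop 4 and 2, compute 4 * 2 = 8, push 8
Push 1
Pop 8 and 1, compute 8 * 1 = 8, push 8
Push 7
Pop 8 and 7, compute 8 - 7 = 1, push 1
Stack result: 1

1


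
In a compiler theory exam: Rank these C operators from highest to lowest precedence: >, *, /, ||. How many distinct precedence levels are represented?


Looking up precedence for each operator:
  > -> precedence 4
  * -> precedence 6
  / -> precedence 6
  || -> precedence 1
Sorted highest to lowest: *, /, >, ||
Distinct precedence values: [6, 4, 1]
Number of distinct levels: 3

3


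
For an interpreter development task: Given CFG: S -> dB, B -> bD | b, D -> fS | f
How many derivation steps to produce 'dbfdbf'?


Grammar: S -> dB, B -> bD | b, D -> fS | f
Deriving 'dbfdbf':
Step 1: S -> dB => dB
Step 2: B -> bD => dbD
Step 3: D -> fS => dbfS
Step 4: S -> dB => dbfdB
Step 5: B -> bD => dbfdbD
Step 6: D -> f => dbfdbf
Total derivation steps: 6

6


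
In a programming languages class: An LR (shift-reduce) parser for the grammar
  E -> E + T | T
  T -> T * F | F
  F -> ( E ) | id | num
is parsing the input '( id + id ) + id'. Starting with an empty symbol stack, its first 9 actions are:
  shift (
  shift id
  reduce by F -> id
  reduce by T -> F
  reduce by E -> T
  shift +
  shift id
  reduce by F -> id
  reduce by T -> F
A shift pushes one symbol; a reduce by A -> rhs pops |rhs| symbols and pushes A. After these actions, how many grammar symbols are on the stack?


Tracking the symbol stack through each action:
  Action 1: shift '(' : push -> stack = [(] (size 1)
  Action 2: shift 'id' : push -> stack = [(, id] (size 2)
  Action 3: reduce by F -> id : pop 1, push F -> stack = [(, F] (size 2)
  Action 4: reduce by T -> F : pop 1, push T -> stack = [(, T] (size 2)
  Action 5: reduce by E -> T : pop 1, push E -> stack = [(, E] (size 2)
  Action 6: shift '+' : push -> stack = [(, E, +] (size 3)
  Action 7: shift 'id' : push -> stack = [(, E, +, id] (size 4)
  Action 8: reduce by F -> id : pop 1, push F -> stack = [(, E, +, F] (size 4)
  Action 9: reduce by T -> F : pop 1, push T -> stack = [(, E, +, T] (size 4)
Final stack size: 4

4


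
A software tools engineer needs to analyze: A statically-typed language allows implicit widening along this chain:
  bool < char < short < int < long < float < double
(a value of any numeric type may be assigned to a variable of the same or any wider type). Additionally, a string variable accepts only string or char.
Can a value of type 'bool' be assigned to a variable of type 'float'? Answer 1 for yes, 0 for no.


Target variable type: float
Source value type: bool
Numeric ranks: bool=0, float=5
Widening allowed iff rank(source) <= rank(target): 0 <= 5? Yes
Result: 1

1


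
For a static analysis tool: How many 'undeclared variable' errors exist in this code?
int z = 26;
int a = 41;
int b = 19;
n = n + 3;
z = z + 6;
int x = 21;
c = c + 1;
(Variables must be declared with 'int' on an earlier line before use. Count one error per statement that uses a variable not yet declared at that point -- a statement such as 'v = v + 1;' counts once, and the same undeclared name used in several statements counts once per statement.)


Scanning code line by line:
  Line 1: declare 'z' -> declared = ['z']
  Line 2: declare 'a' -> declared = ['a', 'z']
  Line 3: declare 'b' -> declared = ['a', 'b', 'z']
  Line 4: use 'n' -> ERROR (undeclared)
  Line 5: use 'z' -> OK (declared)
  Line 6: declare 'x' -> declared = ['a', 'b', 'x', 'z']
  Line 7: use 'c' -> ERROR (undeclared)
Total undeclared variable errors: 2

2


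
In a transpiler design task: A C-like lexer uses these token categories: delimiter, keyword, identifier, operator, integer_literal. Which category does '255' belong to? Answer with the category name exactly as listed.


Token: '255'
Checking categories:
  identifier: no
  integer_literal: YES
  operator: no
  keyword: no
  delimiter: no
Category: integer_literal

integer_literal


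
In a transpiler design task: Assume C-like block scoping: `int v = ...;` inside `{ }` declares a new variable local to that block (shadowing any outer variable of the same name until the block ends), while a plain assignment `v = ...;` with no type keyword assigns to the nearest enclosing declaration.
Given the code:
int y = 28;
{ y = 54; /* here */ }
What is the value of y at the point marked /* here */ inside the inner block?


Analyzing scoping rules:
Outer scope: declares y = 28
Inner block: 'y = 54;' has no type keyword, so it is an assignment to the outer y (no shadowing)
Inside the block, after the assignment -> 54
Result: 54

54


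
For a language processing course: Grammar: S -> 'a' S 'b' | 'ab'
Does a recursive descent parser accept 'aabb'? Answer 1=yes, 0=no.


Grammar accepts strings of the form a^n b^n (n >= 1)
Word: 'aabb'
Counting: 2 a's and 2 b's
Check: 2 == 2? Yes
Derivation (S -> aSb applied 1 time(s), then S -> ab): S => aSb => aabb
Accepted

1


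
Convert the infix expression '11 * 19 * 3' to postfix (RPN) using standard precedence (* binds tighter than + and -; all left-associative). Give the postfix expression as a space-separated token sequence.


Applying the shunting-yard algorithm:
  Operand 11 -> output
  Push '*' onto operator stack -> op-stack: [*]
  Operand 19 -> output
  See '*' (prec 2); top '*' (prec 2) >= it -> pop '*' to output
  Push '*' onto operator stack -> op-stack: [*]
  Operand 3 -> output
  End of input: pop '*' to output
Postfix result: 11 19 * 3 *

11 19 * 3 *


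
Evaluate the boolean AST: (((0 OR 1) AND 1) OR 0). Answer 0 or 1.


Step 1: Evaluate inner node
  0 OR 1 = 1
Step 2: Evaluate next node
  1 AND 1 = 1
Step 3: Evaluate root node
  1 OR 0 = 1

1


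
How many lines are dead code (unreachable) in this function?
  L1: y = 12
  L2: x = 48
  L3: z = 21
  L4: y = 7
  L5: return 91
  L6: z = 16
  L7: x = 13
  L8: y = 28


Analyzing control flow:
  L1: reachable (before return)
  L2: reachable (before return)
  L3: reachable (before return)
  L4: reachable (before return)
  L5: reachable (return statement)
  L6: DEAD (after return at L5)
  L7: DEAD (after return at L5)
  L8: DEAD (after return at L5)
Return at L5, total lines = 8
Dead lines: L6 through L8
Count: 3

3


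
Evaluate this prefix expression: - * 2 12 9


Parsing prefix expression: - * 2 12 9
Step 1: Innermost operation '* 2 12'
  2 * 12 = 24
Step 2: Outer operation '- [24] 9'
  24 - 9 = 15

15


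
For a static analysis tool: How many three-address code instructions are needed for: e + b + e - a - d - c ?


Expression: e + b + e - a - d - c
Generating three-address code (respecting * over +/- precedence):
  Instruction 1: t1 = e + b
  Instruction 2: t2 = t1 + e
  Instruction 3: t3 = t2 - a
  Instruction 4: t4 = t3 - d
  Instruction 5: t5 = t4 - c
Total instructions: 5

5


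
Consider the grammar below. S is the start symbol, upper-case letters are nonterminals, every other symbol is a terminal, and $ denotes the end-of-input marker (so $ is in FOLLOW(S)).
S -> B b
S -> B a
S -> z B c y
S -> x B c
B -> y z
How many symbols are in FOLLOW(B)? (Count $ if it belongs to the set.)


S is the start symbol and does not occur in any rule body, so FOLLOW(S) = {$}.
Examining every occurrence of B in a rule body:
  S -> B b : B is followed by terminal 'b' -> add 'b'
  S -> B a : B is followed by terminal 'a' -> add 'a'
  S -> z B c y : B is followed by terminal 'c' -> add 'c'
  S -> x B c : B is followed by terminal 'c' -> add 'c' (already in the set)
  B -> y z : B does not occur in the body -> contributes nothing
FOLLOW(B) = {a, b, c}
Count: 3

3


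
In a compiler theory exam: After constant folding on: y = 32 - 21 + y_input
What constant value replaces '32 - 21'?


Identifying constant sub-expression:
  Original: y = 32 - 21 + y_input
  32 and 21 are both compile-time constants
  Evaluating: 32 - 21 = 11
  After folding: y = 11 + y_input

11


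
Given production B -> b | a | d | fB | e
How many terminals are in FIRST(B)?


Production: B -> b | a | d | fB | e
Examining each alternative for leading terminals:
  B -> b : first terminal = 'b'
  B -> a : first terminal = 'a'
  B -> d : first terminal = 'd'
  B -> fB : first terminal = 'f'
  B -> e : first terminal = 'e'
FIRST(B) = {a, b, d, e, f}
Count: 5

5


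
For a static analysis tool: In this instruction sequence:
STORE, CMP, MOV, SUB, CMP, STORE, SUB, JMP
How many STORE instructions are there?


Scanning instruction sequence for STORE:
  Position 1: STORE <- MATCH
  Position 2: CMP
  Position 3: MOV
  Position 4: SUB
  Position 5: CMP
  Position 6: STORE <- MATCH
  Position 7: SUB
  Position 8: JMP
Matches at positions: [1, 6]
Total STORE count: 2

2


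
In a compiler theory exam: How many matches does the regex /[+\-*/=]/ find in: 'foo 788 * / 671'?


Pattern: /[+\-*/=]/ (operators)
Input: 'foo 788 * / 671'
Scanning for matches:
  Match 1: '*'
  Match 2: '/'
Total matches: 2

2


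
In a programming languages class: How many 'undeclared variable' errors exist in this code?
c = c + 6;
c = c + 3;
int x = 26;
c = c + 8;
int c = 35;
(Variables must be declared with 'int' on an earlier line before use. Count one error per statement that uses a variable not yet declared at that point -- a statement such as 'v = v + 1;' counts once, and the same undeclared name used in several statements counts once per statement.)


Scanning code line by line:
  Line 1: use 'c' -> ERROR (undeclared)
  Line 2: use 'c' -> ERROR (undeclared)
  Line 3: declare 'x' -> declared = ['x']
  Line 4: use 'c' -> ERROR (undeclared)
  Line 5: declare 'c' -> declared = ['c', 'x']
Total undeclared variable errors: 3

3


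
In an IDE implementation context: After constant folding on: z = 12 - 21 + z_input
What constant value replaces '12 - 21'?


Identifying constant sub-expression:
  Original: z = 12 - 21 + z_input
  12 and 21 are both compile-time constants
  Evaluating: 12 - 21 = -9
  After folding: z = -9 + z_input

-9


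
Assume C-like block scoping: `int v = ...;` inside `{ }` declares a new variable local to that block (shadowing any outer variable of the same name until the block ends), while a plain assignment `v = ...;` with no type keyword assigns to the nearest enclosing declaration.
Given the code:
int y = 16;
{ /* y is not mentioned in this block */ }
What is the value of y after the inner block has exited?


Analyzing scoping rules:
Outer scope: declares y = 16
Inner block: y is neither redeclared nor assigned -> unchanged
After the block -> 16
Result: 16

16


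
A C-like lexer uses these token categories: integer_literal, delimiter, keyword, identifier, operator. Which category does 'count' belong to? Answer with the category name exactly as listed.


Token: 'count'
Checking categories:
  identifier: YES
  integer_literal: no
  operator: no
  keyword: no
  delimiter: no
Category: identifier

identifier


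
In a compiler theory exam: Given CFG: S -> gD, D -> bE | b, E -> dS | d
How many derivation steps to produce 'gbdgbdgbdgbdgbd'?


Grammar: S -> gD, D -> bE | b, E -> dS | d
Deriving 'gbdgbdgbdgbdgbd':
Step 1: S -> gD => gD
Step 2: D -> bE => gbE
Step 3: E -> dS => gbdS
Step 4: S -> gD => gbdgD
Step 5: D -> bE => gbdgbE
Step 6: E -> dS => gbdgbdS
Step 7: S -> gD => gbdgbdgD
Step 8: D -> bE => gbdgbdgbE
Step 9: E -> dS => gbdgbdgbdS
Step 10: S -> gD => gbdgbdgbdgD
Step 11: D -> bE => gbdgbdgbdgbE
Step 12: E -> dS => gbdgbdgbdgbdS
Step 13: S -> gD => gbdgbdgbdgbdgD
Step 14: D -> bE => gbdgbdgbdgbdgbE
Step 15: E -> d => gbdgbdgbdgbdgbd
Total derivation steps: 15

15


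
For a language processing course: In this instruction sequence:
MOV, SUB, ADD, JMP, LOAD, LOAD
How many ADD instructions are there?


Scanning instruction sequence for ADD:
  Position 1: MOV
  Position 2: SUB
  Position 3: ADD <- MATCH
  Position 4: JMP
  Position 5: LOAD
  Position 6: LOAD
Matches at positions: [3]
Total ADD count: 1

1


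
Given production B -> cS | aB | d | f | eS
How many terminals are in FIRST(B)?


Production: B -> cS | aB | d | f | eS
Examining each alternative for leading terminals:
  B -> cS : first terminal = 'c'
  B -> aB : first terminal = 'a'
  B -> d : first terminal = 'd'
  B -> f : first terminal = 'f'
  B -> eS : first terminal = 'e'
FIRST(B) = {a, c, d, e, f}
Count: 5

5


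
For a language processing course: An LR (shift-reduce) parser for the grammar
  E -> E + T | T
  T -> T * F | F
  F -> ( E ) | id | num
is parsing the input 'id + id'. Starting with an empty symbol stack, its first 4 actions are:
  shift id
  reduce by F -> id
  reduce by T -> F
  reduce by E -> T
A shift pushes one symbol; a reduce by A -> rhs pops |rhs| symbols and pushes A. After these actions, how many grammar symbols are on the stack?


Tracking the symbol stack through each action:
  Action 1: shift 'id' : push -> stack = [id] (size 1)
  Action 2: reduce by F -> id : pop 1, push F -> stack = [F] (size 1)
  Action 3: reduce by T -> F : pop 1, push T -> stack = [T] (size 1)
  Action 4: reduce by E -> T : pop 1, push E -> stack = [E] (size 1)
Final stack size: 1

1


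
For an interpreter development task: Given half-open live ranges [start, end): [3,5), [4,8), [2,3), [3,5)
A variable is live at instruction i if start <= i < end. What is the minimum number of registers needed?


Live ranges:
  Var0: [3, 5)
  Var1: [4, 8)
  Var2: [2, 3)
  Var3: [3, 5)
Sweep-line events (position, delta, active):
  pos=2 start -> active=1
  pos=3 end -> active=0
  pos=3 start -> active=1
  pos=3 start -> active=2
  pos=4 start -> active=3
  pos=5 end -> active=2
  pos=5 end -> active=1
  pos=8 end -> active=0
Maximum simultaneous active: 3
Minimum registers needed: 3

3


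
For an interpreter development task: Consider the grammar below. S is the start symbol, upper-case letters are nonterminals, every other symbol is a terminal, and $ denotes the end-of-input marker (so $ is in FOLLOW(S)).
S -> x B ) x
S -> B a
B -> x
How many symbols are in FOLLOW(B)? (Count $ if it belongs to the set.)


S is the start symbol and does not occur in any rule body, so FOLLOW(S) = {$}.
Examining every occurrence of B in a rule body:
  S -> x B ) x : B is followed by terminal ')' -> add ')'
  S -> B a : B is followed by terminal 'a' -> add 'a'
  B -> x : B does not occur in the body -> contributes nothing
FOLLOW(B) = {), a}
Count: 2

2


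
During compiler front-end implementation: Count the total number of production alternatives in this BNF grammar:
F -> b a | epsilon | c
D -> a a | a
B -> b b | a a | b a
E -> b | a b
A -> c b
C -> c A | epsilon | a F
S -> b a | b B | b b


Counting alternatives per rule:
  F: 3 alternative(s)
  D: 2 alternative(s)
  B: 3 alternative(s)
  E: 2 alternative(s)
  A: 1 alternative(s)
  C: 3 alternative(s)
  S: 3 alternative(s)
Sum: 3 + 2 + 3 + 2 + 1 + 3 + 3 = 17

17


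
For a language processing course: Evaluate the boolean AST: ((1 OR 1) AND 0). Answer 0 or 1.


Step 1: Evaluate inner node
  1 OR 1 = 1
Step 2: Evaluate root node
  1 AND 0 = 0

0


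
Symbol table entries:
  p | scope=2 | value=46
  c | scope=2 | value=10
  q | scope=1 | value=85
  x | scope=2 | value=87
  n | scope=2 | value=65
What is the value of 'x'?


Searching symbol table for 'x':
  p | scope=2 | value=46
  c | scope=2 | value=10
  q | scope=1 | value=85
  x | scope=2 | value=87 <- MATCH
  n | scope=2 | value=65
Found 'x' at scope 2 with value 87

87


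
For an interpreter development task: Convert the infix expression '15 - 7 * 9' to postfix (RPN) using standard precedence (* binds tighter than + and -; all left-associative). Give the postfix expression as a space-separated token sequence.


Applying the shunting-yard algorithm:
  Operand 15 -> output
  Push '-' onto operator stack -> op-stack: [-]
  Operand 7 -> output
  Push '*' onto operator stack -> op-stack: [-, *]
  Operand 9 -> output
  End of input: pop '*' to output
  End of input: pop '-' to output
Postfix result: 15 7 9 * -

15 7 9 * -


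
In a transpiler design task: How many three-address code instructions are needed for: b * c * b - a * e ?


Expression: b * c * b - a * e
Generating three-address code (respecting * over +/- precedence):
  Instruction 1: t1 = b * c
  Instruction 2: t2 = t1 * b
  Instruction 3: t3 = a * e
  Instruction 4: t4 = t2 - t3
Total instructions: 4

4


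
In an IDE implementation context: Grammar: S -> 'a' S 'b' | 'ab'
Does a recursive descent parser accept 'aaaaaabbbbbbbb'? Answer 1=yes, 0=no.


Grammar accepts strings of the form a^n b^n (n >= 1)
Word: 'aaaaaabbbbbbbb'
Counting: 6 a's and 8 b's
Check: 6 == 8? No
Mismatch: a-count != b-count
Rejected

0


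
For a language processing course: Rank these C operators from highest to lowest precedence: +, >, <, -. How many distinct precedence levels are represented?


Looking up precedence for each operator:
  + -> precedence 5
  > -> precedence 4
  < -> precedence 4
  - -> precedence 5
Sorted highest to lowest: +, -, >, <
Distinct precedence values: [5, 4]
Number of distinct levels: 2

2


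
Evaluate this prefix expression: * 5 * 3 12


Parsing prefix expression: * 5 * 3 12
Step 1: Innermost operation '* 3 12'
  3 * 12 = 36
Step 2: Outer operation '* 5 [36]'
  5 * 36 = 180

180


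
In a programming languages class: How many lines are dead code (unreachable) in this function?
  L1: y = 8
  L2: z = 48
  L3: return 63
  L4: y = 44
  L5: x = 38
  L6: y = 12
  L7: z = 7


Analyzing control flow:
  L1: reachable (before return)
  L2: reachable (before return)
  L3: reachable (return statement)
  L4: DEAD (after return at L3)
  L5: DEAD (after return at L3)
  L6: DEAD (after return at L3)
  L7: DEAD (after return at L3)
Return at L3, total lines = 7
Dead lines: L4 through L7
Count: 4

4


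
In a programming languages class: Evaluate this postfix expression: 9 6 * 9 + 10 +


Processing tokens left to right:
Push 9, Push 6
Pop 9 and 6, compute 9 * 6 = 54, push 54
Push 9
Pop 54 and 9, compute 54 + 9 = 63, push 63
Push 10
Pop 63 and 10, compute 63 + 10 = 73, push 73
Stack result: 73

73


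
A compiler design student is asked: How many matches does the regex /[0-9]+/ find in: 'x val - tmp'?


Pattern: /[0-9]+/ (int literals)
Input: 'x val - tmp'
Scanning for matches:
Total matches: 0

0


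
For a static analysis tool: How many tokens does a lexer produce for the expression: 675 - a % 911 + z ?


Scanning '675 - a % 911 + z'
Token 1: '675' -> integer_literal
Token 2: '-' -> operator
Token 3: 'a' -> identifier
Token 4: '%' -> operator
Token 5: '911' -> integer_literal
Token 6: '+' -> operator
Token 7: 'z' -> identifier
Total tokens: 7

7


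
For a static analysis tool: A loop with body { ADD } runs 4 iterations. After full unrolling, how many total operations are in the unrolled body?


Loop body operations: ADD (1 op per iteration)
Unrolling 4 iterations:
  Iteration 1: ADD (1 ops)
  Iteration 2: ADD (1 ops)
  Iteration 3: ADD (1 ops)
  Iteration 4: ADD (1 ops)
Total: 4 iterations * 1 ops/iter = 4 operations

4


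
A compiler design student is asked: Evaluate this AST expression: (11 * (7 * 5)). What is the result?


Expression: (11 * (7 * 5))
Evaluating step by step:
  7 * 5 = 35
  11 * 35 = 385
Result: 385

385


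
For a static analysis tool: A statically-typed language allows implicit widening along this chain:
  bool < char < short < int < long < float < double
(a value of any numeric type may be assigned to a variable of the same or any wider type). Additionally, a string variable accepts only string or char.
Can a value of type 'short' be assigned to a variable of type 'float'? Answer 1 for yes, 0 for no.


Target variable type: float
Source value type: short
Numeric ranks: short=2, float=5
Widening allowed iff rank(source) <= rank(target): 2 <= 5? Yes
Result: 1

1


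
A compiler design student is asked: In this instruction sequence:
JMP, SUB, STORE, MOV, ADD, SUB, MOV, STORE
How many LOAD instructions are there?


Scanning instruction sequence for LOAD:
  Position 1: JMP
  Position 2: SUB
  Position 3: STORE
  Position 4: MOV
  Position 5: ADD
  Position 6: SUB
  Position 7: MOV
  Position 8: STORE
Matches at positions: []
Total LOAD count: 0

0


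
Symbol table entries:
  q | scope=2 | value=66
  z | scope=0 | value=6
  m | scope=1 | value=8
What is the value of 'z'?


Searching symbol table for 'z':
  q | scope=2 | value=66
  z | scope=0 | value=6 <- MATCH
  m | scope=1 | value=8
Found 'z' at scope 0 with value 6

6


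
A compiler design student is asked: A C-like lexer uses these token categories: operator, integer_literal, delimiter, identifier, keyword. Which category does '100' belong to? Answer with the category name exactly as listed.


Token: '100'
Checking categories:
  identifier: no
  integer_literal: YES
  operator: no
  keyword: no
  delimiter: no
Category: integer_literal

integer_literal


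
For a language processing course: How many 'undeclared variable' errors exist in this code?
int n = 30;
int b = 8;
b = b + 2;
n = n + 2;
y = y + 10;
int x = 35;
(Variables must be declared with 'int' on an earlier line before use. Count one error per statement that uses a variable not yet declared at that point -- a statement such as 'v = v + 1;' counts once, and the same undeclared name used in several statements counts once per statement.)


Scanning code line by line:
  Line 1: declare 'n' -> declared = ['n']
  Line 2: declare 'b' -> declared = ['b', 'n']
  Line 3: use 'b' -> OK (declared)
  Line 4: use 'n' -> OK (declared)
  Line 5: use 'y' -> ERROR (undeclared)
  Line 6: declare 'x' -> declared = ['b', 'n', 'x']
Total undeclared variable errors: 1

1


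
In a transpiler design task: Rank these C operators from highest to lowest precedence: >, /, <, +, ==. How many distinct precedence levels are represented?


Looking up precedence for each operator:
  > -> precedence 4
  / -> precedence 6
  < -> precedence 4
  + -> precedence 5
  == -> precedence 3
Sorted highest to lowest: /, +, >, <, ==
Distinct precedence values: [6, 5, 4, 3]
Number of distinct levels: 4

4


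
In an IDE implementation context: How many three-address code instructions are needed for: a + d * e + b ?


Expression: a + d * e + b
Generating three-address code (respecting * over +/- precedence):
  Instruction 1: t1 = d * e
  Instruction 2: t2 = a + t1
  Instruction 3: t3 = t2 + b
Total instructions: 3

3


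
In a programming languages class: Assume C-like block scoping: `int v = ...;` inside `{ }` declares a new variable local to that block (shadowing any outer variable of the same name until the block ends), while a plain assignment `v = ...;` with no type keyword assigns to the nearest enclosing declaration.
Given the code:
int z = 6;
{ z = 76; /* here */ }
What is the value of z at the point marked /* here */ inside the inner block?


Analyzing scoping rules:
Outer scope: declares z = 6
Inner block: 'z = 76;' has no type keyword, so it is an assignment to the outer z (no shadowing)
Inside the block, after the assignment -> 76
Result: 76

76


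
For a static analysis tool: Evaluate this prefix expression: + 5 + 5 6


Parsing prefix expression: + 5 + 5 6
Step 1: Innermost operation '+ 5 6'
  5 + 6 = 11
Step 2: Outer operation '+ 5 [11]'
  5 + 11 = 16

16


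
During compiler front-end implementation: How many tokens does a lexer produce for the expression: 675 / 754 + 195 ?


Scanning '675 / 754 + 195'
Token 1: '675' -> integer_literal
Token 2: '/' -> operator
Token 3: '754' -> integer_literal
Token 4: '+' -> operator
Token 5: '195' -> integer_literal
Total tokens: 5

5


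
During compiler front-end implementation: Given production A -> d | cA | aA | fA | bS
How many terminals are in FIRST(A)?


Production: A -> d | cA | aA | fA | bS
Examining each alternative for leading terminals:
  A -> d : first terminal = 'd'
  A -> cA : first terminal = 'c'
  A -> aA : first terminal = 'a'
  A -> fA : first terminal = 'f'
  A -> bS : first terminal = 'b'
FIRST(A) = {a, b, c, d, f}
Count: 5

5


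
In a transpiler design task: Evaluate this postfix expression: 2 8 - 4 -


Processing tokens left to right:
Push 2, Push 8
Pop 2 and 8, compute 2 - 8 = -6, push -6
Push 4
Pop -6 and 4, compute -6 - 4 = -10, push -10
Stack result: -10

-10


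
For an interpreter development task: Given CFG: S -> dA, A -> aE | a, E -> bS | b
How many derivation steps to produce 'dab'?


Grammar: S -> dA, A -> aE | a, E -> bS | b
Deriving 'dab':
Step 1: S -> dA => dA
Step 2: A -> aE => daE
Step 3: E -> b => dab
Total derivation steps: 3

3


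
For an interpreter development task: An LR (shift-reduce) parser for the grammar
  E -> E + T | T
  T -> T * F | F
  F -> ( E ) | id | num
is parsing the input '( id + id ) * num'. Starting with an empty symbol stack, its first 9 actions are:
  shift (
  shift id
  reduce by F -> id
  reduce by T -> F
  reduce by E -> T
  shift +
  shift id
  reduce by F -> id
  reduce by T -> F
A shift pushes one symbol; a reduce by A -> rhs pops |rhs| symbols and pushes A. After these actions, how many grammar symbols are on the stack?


Tracking the symbol stack through each action:
  Action 1: shift '(' : push -> stack = [(] (size 1)
  Action 2: shift 'id' : push -> stack = [(, id] (size 2)
  Action 3: reduce by F -> id : pop 1, push F -> stack = [(, F] (size 2)
  Action 4: reduce by T -> F : pop 1, push T -> stack = [(, T] (size 2)
  Action 5: reduce by E -> T : pop 1, push E -> stack = [(, E] (size 2)
  Action 6: shift '+' : push -> stack = [(, E, +] (size 3)
  Action 7: shift 'id' : push -> stack = [(, E, +, id] (size 4)
  Action 8: reduce by F -> id : pop 1, push F -> stack = [(, E, +, F] (size 4)
  Action 9: reduce by T -> F : pop 1, push T -> stack = [(, E, +, T] (size 4)
Final stack size: 4

4


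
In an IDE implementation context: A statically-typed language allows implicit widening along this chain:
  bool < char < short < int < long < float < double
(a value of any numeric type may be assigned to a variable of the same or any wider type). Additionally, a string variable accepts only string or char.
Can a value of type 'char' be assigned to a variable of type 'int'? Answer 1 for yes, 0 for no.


Target variable type: int
Source value type: char
Numeric ranks: char=1, int=3
Widening allowed iff rank(source) <= rank(target): 1 <= 3? Yes
Result: 1

1


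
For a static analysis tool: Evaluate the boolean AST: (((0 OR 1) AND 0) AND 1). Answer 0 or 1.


Step 1: Evaluate inner node
  0 OR 1 = 1
Step 2: Evaluate next node
  1 AND 0 = 0
Step 3: Evaluate root node
  0 AND 1 = 0

0


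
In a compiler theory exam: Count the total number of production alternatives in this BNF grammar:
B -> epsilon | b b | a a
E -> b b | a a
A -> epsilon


Counting alternatives per rule:
  B: 3 alternative(s)
  E: 2 alternative(s)
  A: 1 alternative(s)
Sum: 3 + 2 + 1 = 6

6


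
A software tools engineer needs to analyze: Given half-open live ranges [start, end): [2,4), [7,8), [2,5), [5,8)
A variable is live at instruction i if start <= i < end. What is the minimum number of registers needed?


Live ranges:
  Var0: [2, 4)
  Var1: [7, 8)
  Var2: [2, 5)
  Var3: [5, 8)
Sweep-line events (position, delta, active):
  pos=2 start -> active=1
  pos=2 start -> active=2
  pos=4 end -> active=1
  pos=5 end -> active=0
  pos=5 start -> active=1
  pos=7 start -> active=2
  pos=8 end -> active=1
  pos=8 end -> active=0
Maximum simultaneous active: 2
Minimum registers needed: 2

2


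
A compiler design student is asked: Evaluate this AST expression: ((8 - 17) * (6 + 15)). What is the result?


Expression: ((8 - 17) * (6 + 15))
Evaluating step by step:
  8 - 17 = -9
  6 + 15 = 21
  -9 * 21 = -189
Result: -189

-189


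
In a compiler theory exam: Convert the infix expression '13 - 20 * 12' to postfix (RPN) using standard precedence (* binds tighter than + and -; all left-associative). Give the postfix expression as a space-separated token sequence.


Applying the shunting-yard algorithm:
  Operand 13 -> output
  Push '-' onto operator stack -> op-stack: [-]
  Operand 20 -> output
  Push '*' onto operator stack -> op-stack: [-, *]
  Operand 12 -> output
  End of input: pop '*' to output
  End of input: pop '-' to output
Postfix result: 13 20 12 * -

13 20 12 * -


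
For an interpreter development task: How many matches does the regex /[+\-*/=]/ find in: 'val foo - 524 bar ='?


Pattern: /[+\-*/=]/ (operators)
Input: 'val foo - 524 bar ='
Scanning for matches:
  Match 1: '-'
  Match 2: '='
Total matches: 2

2


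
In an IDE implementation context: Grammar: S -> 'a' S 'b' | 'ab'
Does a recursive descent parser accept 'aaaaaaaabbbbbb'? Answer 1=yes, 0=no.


Grammar accepts strings of the form a^n b^n (n >= 1)
Word: 'aaaaaaaabbbbbb'
Counting: 8 a's and 6 b's
Check: 8 == 6? No
Mismatch: a-count != b-count
Rejected

0


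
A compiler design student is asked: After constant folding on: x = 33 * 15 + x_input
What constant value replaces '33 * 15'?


Identifying constant sub-expression:
  Original: x = 33 * 15 + x_input
  33 and 15 are both compile-time constants
  Evaluating: 33 * 15 = 495
  After folding: x = 495 + x_input

495


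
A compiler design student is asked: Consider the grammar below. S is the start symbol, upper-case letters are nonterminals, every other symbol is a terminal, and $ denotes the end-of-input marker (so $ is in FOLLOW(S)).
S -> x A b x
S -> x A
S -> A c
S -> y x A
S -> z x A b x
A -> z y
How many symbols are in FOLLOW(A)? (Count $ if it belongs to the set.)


S is the start symbol and does not occur in any rule body, so FOLLOW(S) = {$}.
Examining every occurrence of A in a rule body:
  S -> x A b x : A is followed by terminal 'b' -> add 'b'
  S -> x A : A is at the right end -> add FOLLOW(S) = {$}
  S -> A c : A is followed by terminal 'c' -> add 'c'
  S -> y x A : A is at the right end -> add FOLLOW(S) = {$} (already in the set)
  S -> z x A b x : A is followed by terminal 'b' -> add 'b' (already in the set)
  A -> z y : A does not occur in the body -> contributes nothing
FOLLOW(A) = {b, c, $}
Count: 3

3


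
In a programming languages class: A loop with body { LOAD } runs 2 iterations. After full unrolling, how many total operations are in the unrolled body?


Loop body operations: LOAD (1 op per iteration)
Unrolling 2 iterations:
  Iteration 1: LOAD (1 ops)
  Iteration 2: LOAD (1 ops)
Total: 2 iterations * 1 ops/iter = 2 operations

2


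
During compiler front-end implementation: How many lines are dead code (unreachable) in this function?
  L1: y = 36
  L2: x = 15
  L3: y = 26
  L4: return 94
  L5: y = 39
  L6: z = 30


Analyzing control flow:
  L1: reachable (before return)
  L2: reachable (before return)
  L3: reachable (before return)
  L4: reachable (return statement)
  L5: DEAD (after return at L4)
  L6: DEAD (after return at L4)
Return at L4, total lines = 6
Dead lines: L5 through L6
Count: 2

2


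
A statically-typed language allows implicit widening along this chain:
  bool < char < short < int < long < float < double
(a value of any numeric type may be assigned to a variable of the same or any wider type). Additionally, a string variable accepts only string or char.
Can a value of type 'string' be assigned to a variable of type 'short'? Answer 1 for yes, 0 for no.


Target variable type: short
Source value type: string
Rule: string cannot widen to any numeric type
Result: 0

0


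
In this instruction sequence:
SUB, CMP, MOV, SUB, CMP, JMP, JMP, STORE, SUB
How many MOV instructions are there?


Scanning instruction sequence for MOV:
  Position 1: SUB
  Position 2: CMP
  Position 3: MOV <- MATCH
  Position 4: SUB
  Position 5: CMP
  Position 6: JMP
  Position 7: JMP
  Position 8: STORE
  Position 9: SUB
Matches at positions: [3]
Total MOV count: 1

1


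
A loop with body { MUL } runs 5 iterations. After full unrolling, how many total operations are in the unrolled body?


Loop body operations: MUL (1 op per iteration)
Unrolling 5 iterations:
  Iteration 1: MUL (1 ops)
  Iteration 2: MUL (1 ops)
  Iteration 3: MUL (1 ops)
  Iteration 4: MUL (1 ops)
  Iteration 5: MUL (1 ops)
Total: 5 iterations * 1 ops/iter = 5 operations

5


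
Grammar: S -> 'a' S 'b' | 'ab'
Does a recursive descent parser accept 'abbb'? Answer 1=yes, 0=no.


Grammar accepts strings of the form a^n b^n (n >= 1)
Word: 'abbb'
Counting: 1 a's and 3 b's
Check: 1 == 3? No
Mismatch: a-count != b-count
Rejected

0


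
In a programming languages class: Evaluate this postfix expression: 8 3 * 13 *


Processing tokens left to right:
Push 8, Push 3
Pop 8 and 3, compute 8 * 3 = 24, push 24
Push 13
Pop 24 and 13, compute 24 * 13 = 312, push 312
Stack result: 312

312


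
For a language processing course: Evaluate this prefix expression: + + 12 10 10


Parsing prefix expression: + + 12 10 10
Step 1: Innermost operation '+ 12 10'
  12 + 10 = 22
Step 2: Outer operation '+ [22] 10'
  22 + 10 = 32

32


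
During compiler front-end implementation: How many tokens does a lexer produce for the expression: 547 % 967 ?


Scanning '547 % 967'
Token 1: '547' -> integer_literal
Token 2: '%' -> operator
Token 3: '967' -> integer_literal
Total tokens: 3

3


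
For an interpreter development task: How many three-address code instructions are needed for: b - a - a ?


Expression: b - a - a
Generating three-address code (respecting * over +/- precedence):
  Instruction 1: t1 = b - a
  Instruction 2: t2 = t1 - a
Total instructions: 2

2


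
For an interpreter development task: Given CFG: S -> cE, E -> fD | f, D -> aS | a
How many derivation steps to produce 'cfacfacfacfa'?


Grammar: S -> cE, E -> fD | f, D -> aS | a
Deriving 'cfacfacfacfa':
Step 1: S -> cE => cE
Step 2: E -> fD => cfD
Step 3: D -> aS => cfaS
Step 4: S -> cE => cfacE
Step 5: E -> fD => cfacfD
Step 6: D -> aS => cfacfaS
Step 7: S -> cE => cfacfacE
Step 8: E -> fD => cfacfacfD
Step 9: D -> aS => cfacfacfaS
Step 10: S -> cE => cfacfacfacE
Step 11: E -> fD => cfacfacfacfD
Step 12: D -> a => cfacfacfacfa
Total derivation steps: 12

12
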